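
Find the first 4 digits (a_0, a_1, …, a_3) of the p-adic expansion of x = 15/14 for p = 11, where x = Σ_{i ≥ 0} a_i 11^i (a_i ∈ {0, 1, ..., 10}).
(a_0, …, a_3) = (5, 2, 10, 3)

v_11(15/14) = 0 (numerator and denominator both coprime to 11), so x ∈ ℤ_11^×. Compute digits iteratively via a_i = x_i mod 11, x_{i+1} = (x_i − a_i)/11, with x_0 = x:
  x_0 = 15/14;  a_0 = 5;  x_1 = (x_0 − 5)/11 = -5/14
  x_1 = -5/14;  a_1 = 2;  x_2 = (x_1 − 2)/11 = -3/14
  x_2 = -3/14;  a_2 = 10;  x_3 = (x_2 − 10)/11 = -13/14
  x_3 = -13/14;  a_3 = 3;  x_4 = (x_3 − 3)/11 = -5/14
Digits: (5, 2, 10, 3).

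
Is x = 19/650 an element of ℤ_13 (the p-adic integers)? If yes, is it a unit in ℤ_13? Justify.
x ∉ ℤ_13 (v_13(x) = -1 < 0)

ℤ_13 = {x ∈ ℚ_13 : v_13(x) ≥ 0} and ℤ_13^× = {x ∈ ℤ_13 : v_13(x) = 0}. Here v_13(19/650) = v_13(num) − v_13(den) = -1; compare against these criteria.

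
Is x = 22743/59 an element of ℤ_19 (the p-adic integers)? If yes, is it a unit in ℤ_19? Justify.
x ∈ ℤ_19 but not a unit; v_19(x) = 2 > 0

ℤ_19 = {x ∈ ℚ_19 : v_19(x) ≥ 0} and ℤ_19^× = {x ∈ ℤ_19 : v_19(x) = 0}. Here v_19(22743/59) = v_19(num) − v_19(den) = 2; compare against these criteria.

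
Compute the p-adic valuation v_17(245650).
v_17(245650) = 3

v_17(n) is the largest exponent k such that 17^k divides n. Factor out: 245650 = 17^3 · 50. (Sign doesn't affect v_p.) So v_17(245650) = 3.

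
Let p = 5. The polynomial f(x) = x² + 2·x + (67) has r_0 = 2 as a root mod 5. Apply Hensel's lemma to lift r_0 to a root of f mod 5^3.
r_2 = 52 (mod 125)

Hensel: r_{i+1} = r_i − f(r_i)·(f′(r_i))^{-1} mod 5^{i+2}, f′(x) = 2x + 2. Iterate:
  r_0 = 2 (mod 5)
  r_1 = 2 (mod 25)
  r_2 = 52 (mod 125)
Final: r = 52 satisfies f(r) ≡ 0 mod 5^3.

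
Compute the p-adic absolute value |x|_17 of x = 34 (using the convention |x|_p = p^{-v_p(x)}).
|34|_17 = 1/17

Step 1 — compute v_17(x) by factoring powers of 17 out of the numerator and denominator: v_17(34) = 1. Step 2 — apply |x|_p = p^{-v_p(x)} = 17^{-1} = 1/17.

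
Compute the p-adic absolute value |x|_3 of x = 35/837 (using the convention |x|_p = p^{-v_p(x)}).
|35/837|_3 = 27

Step 1 — compute v_3(x) by factoring powers of 3 out of the numerator and denominator: v_3(35/837) = -3. Step 2 — apply |x|_p = p^{-v_p(x)} = 3^{3} = 27.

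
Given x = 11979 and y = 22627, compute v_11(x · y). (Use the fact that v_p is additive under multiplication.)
v_11(271048833) = 6

v_p(x) = 3 (factor: 11979 = 11^3 · 9); v_p(y) = 3 (factor: 22627 = 11^3 · 17). Additivity: v_p(xy) = v_p(x) + v_p(y) = 3 + 3 = 6. (Direct check: xy = 271048833 = 11^6 · (153).)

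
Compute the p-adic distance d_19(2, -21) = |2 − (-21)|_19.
d_19(2, -21) = 1

Step 1 — x − y = 2 − (-21) = 23. Step 2 — v_19(23) = 0 (factor: 23 = (19^0 · 23); the sign does not affect v_p). Step 3 — |x − y|_19 = 19^{0} = 1.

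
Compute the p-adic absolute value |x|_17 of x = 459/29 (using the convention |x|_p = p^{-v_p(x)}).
|459/29|_17 = 1/17

Step 1 — compute v_17(x) by factoring powers of 17 out of the numerator and denominator: v_17(459/29) = 1. Step 2 — apply |x|_p = p^{-v_p(x)} = 17^{-1} = 1/17.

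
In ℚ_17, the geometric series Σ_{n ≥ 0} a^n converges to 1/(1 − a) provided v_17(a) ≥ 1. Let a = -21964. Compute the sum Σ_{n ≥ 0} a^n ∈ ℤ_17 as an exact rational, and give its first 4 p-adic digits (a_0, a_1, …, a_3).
Σ a^n = 1/(1 − a) = 1/21965;  first 4 digits = (1, 0, 9, 12)

v_17(a) = 2 ≥ 1, so the series converges in ℤ_17 to 1/(1 − a) = 1/(1 − (-21964)) = 1/21965. Expand this rational in ℤ_17: compute digits iteratively via d_i = x_i mod 17, x_{i+1} = (x_i − d_i)/17. The first 4 digits are (1, 0, 9, 12).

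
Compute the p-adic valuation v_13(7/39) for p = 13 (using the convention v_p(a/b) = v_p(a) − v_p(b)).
v_13(7/39) = -1

Factor powers of 13 from the numerator and denominator of the reduced fraction: 7 = 13^0 · 7 and 39 = 13^1 · 3. Apply v_p(a/b) = v_p(a) − v_p(b): v_13(7/39) = 0 − 1 = -1.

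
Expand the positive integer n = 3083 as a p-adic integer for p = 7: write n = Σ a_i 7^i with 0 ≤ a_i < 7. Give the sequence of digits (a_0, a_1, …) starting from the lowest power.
(a_0, a_1, …) = (3, 6, 6, 1, 1)

Repeated division by 7 gives the digits low-to-high: 3083 = 3 + 6·7^1 + 6·7^2 + 1·7^3 + 1·7^4. Digit sequence: (3, 6, 6, 1, 1).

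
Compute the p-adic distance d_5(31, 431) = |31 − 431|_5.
d_5(31, 431) = 1/25

Step 1 — x − y = 31 − 431 = -400. Step 2 — v_5(-400) = 2 (factor: -400 = −(5^2 · 16); the sign does not affect v_p). Step 3 — |x − y|_5 = 5^{-2} = 1/25.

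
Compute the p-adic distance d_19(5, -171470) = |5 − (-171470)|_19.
d_19(5, -171470) = 1/6859

Step 1 — x − y = 5 − (-171470) = 171475. Step 2 — v_19(171475) = 3 (factor: 171475 = (19^3 · 25); the sign does not affect v_p). Step 3 — |x − y|_19 = 19^{-3} = 1/6859.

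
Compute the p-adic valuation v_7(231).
v_7(231) = 1

v_7(n) is the largest exponent k such that 7^k divides n. Factor out: 231 = 7^1 · 33. (Sign doesn't affect v_p.) So v_7(231) = 1.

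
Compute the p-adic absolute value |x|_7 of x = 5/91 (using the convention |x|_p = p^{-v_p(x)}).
|5/91|_7 = 7

Step 1 — compute v_7(x) by factoring powers of 7 out of the numerator and denominator: v_7(5/91) = -1. Step 2 — apply |x|_p = p^{-v_p(x)} = 7^{1} = 7.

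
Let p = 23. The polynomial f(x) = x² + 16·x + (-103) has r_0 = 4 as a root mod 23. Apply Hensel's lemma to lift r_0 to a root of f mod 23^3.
r_2 = 11136 (mod 12167)

Hensel: r_{i+1} = r_i − f(r_i)·(f′(r_i))^{-1} mod 23^{i+2}, f′(x) = 2x + 16. Iterate:
  r_0 = 4 (mod 23)
  r_1 = 27 (mod 529)
  r_2 = 11136 (mod 12167)
Final: r = 11136 satisfies f(r) ≡ 0 mod 23^3.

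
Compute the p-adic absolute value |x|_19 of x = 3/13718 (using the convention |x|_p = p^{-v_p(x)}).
|3/13718|_19 = 6859

Step 1 — compute v_19(x) by factoring powers of 19 out of the numerator and denominator: v_19(3/13718) = -3. Step 2 — apply |x|_p = p^{-v_p(x)} = 19^{3} = 6859.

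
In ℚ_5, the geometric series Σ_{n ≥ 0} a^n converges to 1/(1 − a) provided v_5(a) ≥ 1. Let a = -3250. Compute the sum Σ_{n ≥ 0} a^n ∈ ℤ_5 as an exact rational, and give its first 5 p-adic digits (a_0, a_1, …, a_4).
Σ a^n = 1/(1 − a) = 1/3251;  first 5 digits = (1, 0, 0, 4, 4)

v_5(a) = 3 ≥ 1, so the series converges in ℤ_5 to 1/(1 − a) = 1/(1 − (-3250)) = 1/3251. Expand this rational in ℤ_5: compute digits iteratively via d_i = x_i mod 5, x_{i+1} = (x_i − d_i)/5. The first 5 digits are (1, 0, 0, 4, 4).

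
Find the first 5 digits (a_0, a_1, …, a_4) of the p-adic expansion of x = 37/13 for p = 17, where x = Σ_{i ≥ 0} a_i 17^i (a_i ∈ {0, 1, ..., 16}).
(a_0, …, a_4) = (12, 6, 14, 7, 10)

v_17(37/13) = 0 (numerator and denominator both coprime to 17), so x ∈ ℤ_17^×. Compute digits iteratively via a_i = x_i mod 17, x_{i+1} = (x_i − a_i)/17, with x_0 = x:
  x_0 = 37/13;  a_0 = 12;  x_1 = (x_0 − 12)/17 = -7/13
  x_1 = -7/13;  a_1 = 6;  x_2 = (x_1 − 6)/17 = -5/13
  x_2 = -5/13;  a_2 = 14;  x_3 = (x_2 − 14)/17 = -11/13
  x_3 = -11/13;  a_3 = 7;  x_4 = (x_3 − 7)/17 = -6/13
  x_4 = -6/13;  a_4 = 10;  x_5 = (x_4 − 10)/17 = -8/13
Digits: (12, 6, 14, 7, 10).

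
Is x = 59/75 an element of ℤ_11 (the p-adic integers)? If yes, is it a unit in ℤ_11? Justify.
x ∈ ℤ_11^× (unit); v_11(x) = 0

ℤ_11 = {x ∈ ℚ_11 : v_11(x) ≥ 0} and ℤ_11^× = {x ∈ ℤ_11 : v_11(x) = 0}. Here v_11(59/75) = v_11(num) − v_11(den) = 0; compare against these criteria.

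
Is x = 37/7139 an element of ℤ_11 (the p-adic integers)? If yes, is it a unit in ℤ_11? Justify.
x ∉ ℤ_11 (v_11(x) = -2 < 0)

ℤ_11 = {x ∈ ℚ_11 : v_11(x) ≥ 0} and ℤ_11^× = {x ∈ ℤ_11 : v_11(x) = 0}. Here v_11(37/7139) = v_11(num) − v_11(den) = -2; compare against these criteria.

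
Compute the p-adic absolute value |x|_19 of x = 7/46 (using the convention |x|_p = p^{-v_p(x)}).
|7/46|_19 = 1

Step 1 — compute v_19(x) by factoring powers of 19 out of the numerator and denominator: v_19(7/46) = 0. Step 2 — apply |x|_p = p^{-v_p(x)} = 19^{0} = 1.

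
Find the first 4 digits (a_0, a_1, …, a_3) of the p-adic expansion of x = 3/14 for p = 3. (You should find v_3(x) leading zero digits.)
(a_0, …, a_3) = (0, 2, 0, 0)

v_3(3/14) = 1, so a_0 = ... = a_0 = 0. Factor out: x = 3^1 · u with u = 1/14 a unit in ℤ_3. Expand u iteratively via a_{v+i} = u_i mod 3, u_{i+1} = (u_i − a_{v+i})/3:
  u_0 = 1/14;  a_1 = 2;  u_1 = (u_0 − 2)/3 = -9/14
  u_1 = -9/14;  a_2 = 0;  u_2 = (u_1 − 0)/3 = -3/14
  u_2 = -3/14;  a_3 = 0;  u_3 = (u_2 − 0)/3 = -1/14
Digits: (0, 2, 0, 0).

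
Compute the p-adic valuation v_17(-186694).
v_17(-186694) = 3

v_17(n) is the largest exponent k such that 17^k divides n. Factor out: -186694 = -17^3 · 38. (Sign doesn't affect v_p.) So v_17(-186694) = 3.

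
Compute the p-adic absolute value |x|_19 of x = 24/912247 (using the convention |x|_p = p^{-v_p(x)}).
|24/912247|_19 = 130321

Step 1 — compute v_19(x) by factoring powers of 19 out of the numerator and denominator: v_19(24/912247) = -4. Step 2 — apply |x|_p = p^{-v_p(x)} = 19^{4} = 130321.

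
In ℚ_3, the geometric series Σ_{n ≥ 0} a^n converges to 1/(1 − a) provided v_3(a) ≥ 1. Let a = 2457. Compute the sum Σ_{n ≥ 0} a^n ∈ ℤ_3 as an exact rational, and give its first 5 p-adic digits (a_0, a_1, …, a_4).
Σ a^n = 1/(1 − a) = -1/2456;  first 5 digits = (1, 0, 0, 1, 0)

v_3(a) = 3 ≥ 1, so the series converges in ℤ_3 to 1/(1 − a) = 1/(1 − 2457) = -1/2456. Expand this rational in ℤ_3: compute digits iteratively via d_i = x_i mod 3, x_{i+1} = (x_i − d_i)/3. The first 5 digits are (1, 0, 0, 1, 0).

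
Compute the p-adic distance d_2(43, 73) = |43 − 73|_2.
d_2(43, 73) = 1/2

Step 1 — x − y = 43 − 73 = -30. Step 2 — v_2(-30) = 1 (factor: -30 = −(2^1 · 15); the sign does not affect v_p). Step 3 — |x − y|_2 = 2^{-1} = 1/2.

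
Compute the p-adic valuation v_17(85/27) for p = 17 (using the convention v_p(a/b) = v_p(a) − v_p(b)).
v_17(85/27) = 1

Factor powers of 17 from the numerator and denominator of the reduced fraction: 85 = 17^1 · 5 and 27 = 17^0 · 27. Apply v_p(a/b) = v_p(a) − v_p(b): v_17(85/27) = 1 − 0 = 1.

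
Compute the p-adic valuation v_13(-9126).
v_13(-9126) = 2

v_13(n) is the largest exponent k such that 13^k divides n. Factor out: -9126 = -13^2 · 54. (Sign doesn't affect v_p.) So v_13(-9126) = 2.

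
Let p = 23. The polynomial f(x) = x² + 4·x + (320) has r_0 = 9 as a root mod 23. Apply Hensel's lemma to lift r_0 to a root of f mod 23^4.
r_3 = 18961 (mod 279841)

Hensel: r_{i+1} = r_i − f(r_i)·(f′(r_i))^{-1} mod 23^{i+2}, f′(x) = 2x + 4. Iterate:
  r_0 = 9 (mod 23)
  r_1 = 446 (mod 529)
  r_2 = 6794 (mod 12167)
  r_3 = 18961 (mod 279841)
Final: r = 18961 satisfies f(r) ≡ 0 mod 23^4.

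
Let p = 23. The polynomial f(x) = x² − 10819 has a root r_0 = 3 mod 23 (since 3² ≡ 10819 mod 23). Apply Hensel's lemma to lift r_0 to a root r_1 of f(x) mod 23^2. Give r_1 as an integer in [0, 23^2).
r_1 = 394 (mod 529)

Hensel's recurrence: r_{i+1} = r_i − f(r_i)·(f′(r_i))^{-1} mod 23^{i+2}, with f′(x) = 2x. Iterate:
  r_0 = 3 (mod 23)
  r_1 = 394 (mod 529)
Final: r_1 = 394, and one checks f(r_1) ≡ 0 mod 23^2.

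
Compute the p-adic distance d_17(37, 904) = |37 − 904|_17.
d_17(37, 904) = 1/289

Step 1 — x − y = 37 − 904 = -867. Step 2 — v_17(-867) = 2 (factor: -867 = −(17^2 · 3); the sign does not affect v_p). Step 3 — |x − y|_17 = 17^{-2} = 1/289.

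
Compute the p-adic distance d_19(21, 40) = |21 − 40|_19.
d_19(21, 40) = 1/19

Step 1 — x − y = 21 − 40 = -19. Step 2 — v_19(-19) = 1 (factor: -19 = −(19^1 · 1); the sign does not affect v_p). Step 3 — |x − y|_19 = 19^{-1} = 1/19.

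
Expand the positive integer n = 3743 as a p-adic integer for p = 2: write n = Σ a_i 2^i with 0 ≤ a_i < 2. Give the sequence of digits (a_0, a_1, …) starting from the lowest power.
(a_0, a_1, …) = (1, 1, 1, 1, 1, 0, 0, 1, 0, 1, 1, 1)

Repeated division by 2 gives the digits low-to-high: 3743 = 1 + 1·2^1 + 1·2^2 + 1·2^3 + 1·2^4 + 1·2^7 + 1·2^9 + 1·2^10 + 1·2^11. Digit sequence: (1, 1, 1, 1, 1, 0, 0, 1, 0, 1, 1, 1).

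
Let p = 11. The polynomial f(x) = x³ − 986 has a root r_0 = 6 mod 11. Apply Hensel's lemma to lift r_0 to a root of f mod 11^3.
r_2 = 105 (mod 1331)

Hensel: r_{i+1} = r_i − f(r_i)/f′(r_i) mod 11^{i+2}, where f′(x) = 3x². Iterate:
  r_0 = 6 (mod 11)
  r_1 = 105 (mod 121)
  r_2 = 105 (mod 1331)
Final: r = 105 with f(r) ≡ 0 mod 11^3.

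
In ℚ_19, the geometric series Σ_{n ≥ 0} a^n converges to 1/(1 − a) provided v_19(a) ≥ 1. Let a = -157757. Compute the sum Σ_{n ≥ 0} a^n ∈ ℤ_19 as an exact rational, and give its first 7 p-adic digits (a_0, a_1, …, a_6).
Σ a^n = 1/(1 − a) = 1/157758;  first 7 digits = (1, 0, 0, 15, 17, 18, 15)

v_19(a) = 3 ≥ 1, so the series converges in ℤ_19 to 1/(1 − a) = 1/(1 − (-157757)) = 1/157758. Expand this rational in ℤ_19: compute digits iteratively via d_i = x_i mod 19, x_{i+1} = (x_i − d_i)/19. The first 7 digits are (1, 0, 0, 15, 17, 18, 15).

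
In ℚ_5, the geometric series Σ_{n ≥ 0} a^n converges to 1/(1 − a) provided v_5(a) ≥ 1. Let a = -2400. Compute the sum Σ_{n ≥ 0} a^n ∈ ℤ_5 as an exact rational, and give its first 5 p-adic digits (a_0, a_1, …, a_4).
Σ a^n = 1/(1 − a) = 1/2401;  first 5 digits = (1, 0, 4, 0, 2)

v_5(a) = 2 ≥ 1, so the series converges in ℤ_5 to 1/(1 − a) = 1/(1 − (-2400)) = 1/2401. Expand this rational in ℤ_5: compute digits iteratively via d_i = x_i mod 5, x_{i+1} = (x_i − d_i)/5. The first 5 digits are (1, 0, 4, 0, 2).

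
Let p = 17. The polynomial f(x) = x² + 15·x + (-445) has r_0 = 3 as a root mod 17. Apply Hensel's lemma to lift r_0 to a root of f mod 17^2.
r_1 = 173 (mod 289)

Hensel: r_{i+1} = r_i − f(r_i)·(f′(r_i))^{-1} mod 17^{i+2}, f′(x) = 2x + 15. Iterate:
  r_0 = 3 (mod 17)
  r_1 = 173 (mod 289)
Final: r = 173 satisfies f(r) ≡ 0 mod 17^2.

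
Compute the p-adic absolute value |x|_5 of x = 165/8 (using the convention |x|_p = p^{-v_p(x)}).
|165/8|_5 = 1/5

Step 1 — compute v_5(x) by factoring powers of 5 out of the numerator and denominator: v_5(165/8) = 1. Step 2 — apply |x|_p = p^{-v_p(x)} = 5^{-1} = 1/5.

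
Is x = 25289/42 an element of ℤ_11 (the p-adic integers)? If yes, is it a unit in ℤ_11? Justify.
x ∈ ℤ_11 but not a unit; v_11(x) = 3 > 0

ℤ_11 = {x ∈ ℚ_11 : v_11(x) ≥ 0} and ℤ_11^× = {x ∈ ℤ_11 : v_11(x) = 0}. Here v_11(25289/42) = v_11(num) − v_11(den) = 3; compare against these criteria.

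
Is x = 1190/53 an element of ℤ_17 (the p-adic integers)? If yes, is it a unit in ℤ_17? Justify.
x ∈ ℤ_17 but not a unit; v_17(x) = 1 > 0

ℤ_17 = {x ∈ ℚ_17 : v_17(x) ≥ 0} and ℤ_17^× = {x ∈ ℤ_17 : v_17(x) = 0}. Here v_17(1190/53) = v_17(num) − v_17(den) = 1; compare against these criteria.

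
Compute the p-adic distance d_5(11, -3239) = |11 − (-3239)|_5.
d_5(11, -3239) = 1/125

Step 1 — x − y = 11 − (-3239) = 3250. Step 2 — v_5(3250) = 3 (factor: 3250 = (5^3 · 26); the sign does not affect v_p). Step 3 — |x − y|_5 = 5^{-3} = 1/125.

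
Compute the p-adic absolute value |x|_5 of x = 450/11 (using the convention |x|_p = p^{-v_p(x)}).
|450/11|_5 = 1/25

Step 1 — compute v_5(x) by factoring powers of 5 out of the numerator and denominator: v_5(450/11) = 2. Step 2 — apply |x|_p = p^{-v_p(x)} = 5^{-2} = 1/25.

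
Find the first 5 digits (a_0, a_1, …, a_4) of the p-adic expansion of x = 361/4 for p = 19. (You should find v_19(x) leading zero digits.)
(a_0, …, a_4) = (0, 0, 5, 14, 4)

v_19(361/4) = 2, so a_0 = ... = a_1 = 0. Factor out: x = 19^2 · u with u = 1/4 a unit in ℤ_19. Expand u iteratively via a_{v+i} = u_i mod 19, u_{i+1} = (u_i − a_{v+i})/19:
  u_0 = 1/4;  a_2 = 5;  u_1 = (u_0 − 5)/19 = -1/4
  u_1 = -1/4;  a_3 = 14;  u_2 = (u_1 − 14)/19 = -3/4
  u_2 = -3/4;  a_4 = 4;  u_3 = (u_2 − 4)/19 = -1/4
Digits: (0, 0, 5, 14, 4).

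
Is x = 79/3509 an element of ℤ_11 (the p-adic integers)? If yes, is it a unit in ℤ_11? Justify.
x ∉ ℤ_11 (v_11(x) = -2 < 0)

ℤ_11 = {x ∈ ℚ_11 : v_11(x) ≥ 0} and ℤ_11^× = {x ∈ ℤ_11 : v_11(x) = 0}. Here v_11(79/3509) = v_11(num) − v_11(den) = -2; compare against these criteria.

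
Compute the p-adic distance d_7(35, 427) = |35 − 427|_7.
d_7(35, 427) = 1/49

Step 1 — x − y = 35 − 427 = -392. Step 2 — v_7(-392) = 2 (factor: -392 = −(7^2 · 8); the sign does not affect v_p). Step 3 — |x − y|_7 = 7^{-2} = 1/49.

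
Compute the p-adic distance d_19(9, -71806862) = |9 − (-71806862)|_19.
d_19(9, -71806862) = 1/2476099

Step 1 — x − y = 9 − (-71806862) = 71806871. Step 2 — v_19(71806871) = 5 (factor: 71806871 = (19^5 · 29); the sign does not affect v_p). Step 3 — |x − y|_19 = 19^{-5} = 1/2476099.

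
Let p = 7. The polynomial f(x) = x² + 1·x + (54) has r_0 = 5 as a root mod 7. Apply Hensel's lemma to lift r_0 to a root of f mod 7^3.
r_2 = 82 (mod 343)

Hensel: r_{i+1} = r_i − f(r_i)·(f′(r_i))^{-1} mod 7^{i+2}, f′(x) = 2x + 1. Iterate:
  r_0 = 5 (mod 7)
  r_1 = 33 (mod 49)
  r_2 = 82 (mod 343)
Final: r = 82 satisfies f(r) ≡ 0 mod 7^3.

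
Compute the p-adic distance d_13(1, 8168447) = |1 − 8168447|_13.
d_13(1, 8168447) = 1/371293

Step 1 — x − y = 1 − 8168447 = -8168446. Step 2 — v_13(-8168446) = 5 (factor: -8168446 = −(13^5 · 22); the sign does not affect v_p). Step 3 — |x − y|_13 = 13^{-5} = 1/371293.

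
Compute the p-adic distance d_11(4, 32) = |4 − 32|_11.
d_11(4, 32) = 1

Step 1 — x − y = 4 − 32 = -28. Step 2 — v_11(-28) = 0 (factor: -28 = −(11^0 · 28); the sign does not affect v_p). Step 3 — |x − y|_11 = 11^{0} = 1.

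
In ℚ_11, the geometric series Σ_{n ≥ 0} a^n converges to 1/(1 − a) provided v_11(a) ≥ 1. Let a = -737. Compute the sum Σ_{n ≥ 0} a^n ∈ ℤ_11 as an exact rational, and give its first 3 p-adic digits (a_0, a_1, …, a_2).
Σ a^n = 1/(1 − a) = 1/738;  first 3 digits = (1, 10, 5)

v_11(a) = 1 ≥ 1, so the series converges in ℤ_11 to 1/(1 − a) = 1/(1 − (-737)) = 1/738. Expand this rational in ℤ_11: compute digits iteratively via d_i = x_i mod 11, x_{i+1} = (x_i − d_i)/11. The first 3 digits are (1, 10, 5).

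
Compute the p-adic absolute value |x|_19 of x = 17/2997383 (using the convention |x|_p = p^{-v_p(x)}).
|17/2997383|_19 = 130321

Step 1 — compute v_19(x) by factoring powers of 19 out of the numerator and denominator: v_19(17/2997383) = -4. Step 2 — apply |x|_p = p^{-v_p(x)} = 19^{4} = 130321.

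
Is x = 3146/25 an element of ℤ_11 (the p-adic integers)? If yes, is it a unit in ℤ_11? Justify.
x ∈ ℤ_11 but not a unit; v_11(x) = 2 > 0

ℤ_11 = {x ∈ ℚ_11 : v_11(x) ≥ 0} and ℤ_11^× = {x ∈ ℤ_11 : v_11(x) = 0}. Here v_11(3146/25) = v_11(num) − v_11(den) = 2; compare against these criteria.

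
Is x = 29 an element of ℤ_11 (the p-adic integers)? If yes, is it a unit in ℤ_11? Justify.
x ∈ ℤ_11^× (unit); v_11(x) = 0

ℤ_11 = {x ∈ ℚ_11 : v_11(x) ≥ 0} and ℤ_11^× = {x ∈ ℤ_11 : v_11(x) = 0}. Here v_11(29) = v_11(num) − v_11(den) = 0; compare against these criteria.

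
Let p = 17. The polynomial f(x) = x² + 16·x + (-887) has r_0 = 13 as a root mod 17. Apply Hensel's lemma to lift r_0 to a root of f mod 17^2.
r_1 = 149 (mod 289)

Hensel: r_{i+1} = r_i − f(r_i)·(f′(r_i))^{-1} mod 17^{i+2}, f′(x) = 2x + 16. Iterate:
  r_0 = 13 (mod 17)
  r_1 = 149 (mod 289)
Final: r = 149 satisfies f(r) ≡ 0 mod 17^2.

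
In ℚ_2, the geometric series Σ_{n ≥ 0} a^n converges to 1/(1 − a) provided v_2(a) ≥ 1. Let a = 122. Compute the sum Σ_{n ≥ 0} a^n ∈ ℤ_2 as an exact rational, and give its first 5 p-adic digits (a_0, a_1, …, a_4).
Σ a^n = 1/(1 − a) = -1/121;  first 5 digits = (1, 1, 1, 0, 1)

v_2(a) = 1 ≥ 1, so the series converges in ℤ_2 to 1/(1 − a) = 1/(1 − 122) = -1/121. Expand this rational in ℤ_2: compute digits iteratively via d_i = x_i mod 2, x_{i+1} = (x_i − d_i)/2. The first 5 digits are (1, 1, 1, 0, 1).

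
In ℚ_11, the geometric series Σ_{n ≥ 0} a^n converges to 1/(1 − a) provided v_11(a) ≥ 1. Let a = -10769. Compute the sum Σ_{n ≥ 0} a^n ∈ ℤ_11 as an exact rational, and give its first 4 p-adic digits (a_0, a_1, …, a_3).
Σ a^n = 1/(1 − a) = 1/10770;  first 4 digits = (1, 0, 10, 2)

v_11(a) = 2 ≥ 1, so the series converges in ℤ_11 to 1/(1 − a) = 1/(1 − (-10769)) = 1/10770. Expand this rational in ℤ_11: compute digits iteratively via d_i = x_i mod 11, x_{i+1} = (x_i − d_i)/11. The first 4 digits are (1, 0, 10, 2).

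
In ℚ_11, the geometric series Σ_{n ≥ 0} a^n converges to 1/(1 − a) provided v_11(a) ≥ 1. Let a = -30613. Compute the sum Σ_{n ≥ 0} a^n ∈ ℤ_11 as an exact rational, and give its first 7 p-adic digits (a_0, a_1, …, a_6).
Σ a^n = 1/(1 − a) = 1/30614;  first 7 digits = (1, 0, 0, 10, 8, 10, 0)

v_11(a) = 3 ≥ 1, so the series converges in ℤ_11 to 1/(1 − a) = 1/(1 − (-30613)) = 1/30614. Expand this rational in ℤ_11: compute digits iteratively via d_i = x_i mod 11, x_{i+1} = (x_i − d_i)/11. The first 7 digits are (1, 0, 0, 10, 8, 10, 0).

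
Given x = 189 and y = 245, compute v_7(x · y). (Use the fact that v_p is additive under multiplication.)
v_7(46305) = 3

v_p(x) = 1 (factor: 189 = 7^1 · 27); v_p(y) = 2 (factor: 245 = 7^2 · 5). Additivity: v_p(xy) = v_p(x) + v_p(y) = 1 + 2 = 3. (Direct check: xy = 46305 = 7^3 · (135).)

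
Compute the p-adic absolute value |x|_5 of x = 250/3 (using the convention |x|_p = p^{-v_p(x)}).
|250/3|_5 = 1/125

Step 1 — compute v_5(x) by factoring powers of 5 out of the numerator and denominator: v_5(250/3) = 3. Step 2 — apply |x|_p = p^{-v_p(x)} = 5^{-3} = 1/125.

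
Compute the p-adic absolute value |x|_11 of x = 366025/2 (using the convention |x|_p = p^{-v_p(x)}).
|366025/2|_11 = 1/14641

Step 1 — compute v_11(x) by factoring powers of 11 out of the numerator and denominator: v_11(366025/2) = 4. Step 2 — apply |x|_p = p^{-v_p(x)} = 11^{-4} = 1/14641.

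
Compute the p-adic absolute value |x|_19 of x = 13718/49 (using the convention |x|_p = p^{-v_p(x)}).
|13718/49|_19 = 1/6859

Step 1 — compute v_19(x) by factoring powers of 19 out of the numerator and denominator: v_19(13718/49) = 3. Step 2 — apply |x|_p = p^{-v_p(x)} = 19^{-3} = 1/6859.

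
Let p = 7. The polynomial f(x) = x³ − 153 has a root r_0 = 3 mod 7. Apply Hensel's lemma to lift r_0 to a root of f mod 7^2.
r_1 = 24 (mod 49)

Hensel: r_{i+1} = r_i − f(r_i)/f′(r_i) mod 7^{i+2}, where f′(x) = 3x². Iterate:
  r_0 = 3 (mod 7)
  r_1 = 24 (mod 49)
Final: r = 24 with f(r) ≡ 0 mod 7^2.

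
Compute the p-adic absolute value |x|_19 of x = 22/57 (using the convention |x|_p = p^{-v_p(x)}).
|22/57|_19 = 19

Step 1 — compute v_19(x) by factoring powers of 19 out of the numerator and denominator: v_19(22/57) = -1. Step 2 — apply |x|_p = p^{-v_p(x)} = 19^{1} = 19.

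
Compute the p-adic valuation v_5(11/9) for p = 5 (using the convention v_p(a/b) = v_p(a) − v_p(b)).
v_5(11/9) = 0

Factor powers of 5 from the numerator and denominator of the reduced fraction: 11 = 5^0 · 11 and 9 = 5^0 · 9. Apply v_p(a/b) = v_p(a) − v_p(b): v_5(11/9) = 0 − 0 = 0.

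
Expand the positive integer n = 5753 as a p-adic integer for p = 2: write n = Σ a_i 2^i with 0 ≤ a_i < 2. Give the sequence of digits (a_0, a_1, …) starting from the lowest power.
(a_0, a_1, …) = (1, 0, 0, 1, 1, 1, 1, 0, 0, 1, 1, 0, 1)

Repeated division by 2 gives the digits low-to-high: 5753 = 1 + 1·2^3 + 1·2^4 + 1·2^5 + 1·2^6 + 1·2^9 + 1·2^10 + 1·2^12. Digit sequence: (1, 0, 0, 1, 1, 1, 1, 0, 0, 1, 1, 0, 1).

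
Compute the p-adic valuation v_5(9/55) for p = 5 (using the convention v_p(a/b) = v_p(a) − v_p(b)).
v_5(9/55) = -1

Factor powers of 5 from the numerator and denominator of the reduced fraction: 9 = 5^0 · 9 and 55 = 5^1 · 11. Apply v_p(a/b) = v_p(a) − v_p(b): v_5(9/55) = 0 − 1 = -1.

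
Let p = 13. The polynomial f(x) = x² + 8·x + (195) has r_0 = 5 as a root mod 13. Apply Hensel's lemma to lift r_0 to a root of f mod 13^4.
r_3 = 1305 (mod 28561)

Hensel: r_{i+1} = r_i − f(r_i)·(f′(r_i))^{-1} mod 13^{i+2}, f′(x) = 2x + 8. Iterate:
  r_0 = 5 (mod 13)
  r_1 = 122 (mod 169)
  r_2 = 1305 (mod 2197)
  r_3 = 1305 (mod 28561)
Final: r = 1305 satisfies f(r) ≡ 0 mod 13^4.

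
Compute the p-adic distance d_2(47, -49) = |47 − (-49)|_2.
d_2(47, -49) = 1/32

Step 1 — x − y = 47 − (-49) = 96. Step 2 — v_2(96) = 5 (factor: 96 = (2^5 · 3); the sign does not affect v_p). Step 3 — |x − y|_2 = 2^{-5} = 1/32.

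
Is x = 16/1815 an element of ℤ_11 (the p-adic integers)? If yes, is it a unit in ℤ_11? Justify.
x ∉ ℤ_11 (v_11(x) = -2 < 0)

ℤ_11 = {x ∈ ℚ_11 : v_11(x) ≥ 0} and ℤ_11^× = {x ∈ ℤ_11 : v_11(x) = 0}. Here v_11(16/1815) = v_11(num) − v_11(den) = -2; compare against these criteria.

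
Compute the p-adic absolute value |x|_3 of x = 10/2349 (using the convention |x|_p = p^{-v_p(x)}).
|10/2349|_3 = 81

Step 1 — compute v_3(x) by factoring powers of 3 out of the numerator and denominator: v_3(10/2349) = -4. Step 2 — apply |x|_p = p^{-v_p(x)} = 3^{4} = 81.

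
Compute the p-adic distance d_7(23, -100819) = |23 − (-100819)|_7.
d_7(23, -100819) = 1/16807

Step 1 — x − y = 23 − (-100819) = 100842. Step 2 — v_7(100842) = 5 (factor: 100842 = (7^5 · 6); the sign does not affect v_p). Step 3 — |x − y|_7 = 7^{-5} = 1/16807.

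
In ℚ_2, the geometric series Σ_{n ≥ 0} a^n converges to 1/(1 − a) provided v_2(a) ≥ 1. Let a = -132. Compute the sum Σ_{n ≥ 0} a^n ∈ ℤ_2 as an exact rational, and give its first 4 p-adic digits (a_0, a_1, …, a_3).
Σ a^n = 1/(1 − a) = 1/133;  first 4 digits = (1, 0, 1, 1)

v_2(a) = 2 ≥ 1, so the series converges in ℤ_2 to 1/(1 − a) = 1/(1 − (-132)) = 1/133. Expand this rational in ℤ_2: compute digits iteratively via d_i = x_i mod 2, x_{i+1} = (x_i − d_i)/2. The first 4 digits are (1, 0, 1, 1).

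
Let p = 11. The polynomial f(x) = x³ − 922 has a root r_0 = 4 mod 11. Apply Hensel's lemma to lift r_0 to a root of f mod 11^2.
r_1 = 37 (mod 121)

Hensel: r_{i+1} = r_i − f(r_i)/f′(r_i) mod 11^{i+2}, where f′(x) = 3x². Iterate:
  r_0 = 4 (mod 11)
  r_1 = 37 (mod 121)
Final: r = 37 with f(r) ≡ 0 mod 11^2.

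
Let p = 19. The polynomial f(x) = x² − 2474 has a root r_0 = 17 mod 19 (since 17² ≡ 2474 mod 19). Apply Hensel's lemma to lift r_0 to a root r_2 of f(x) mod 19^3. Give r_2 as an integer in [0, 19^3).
r_2 = 4254 (mod 6859)

Hensel's recurrence: r_{i+1} = r_i − f(r_i)·(f′(r_i))^{-1} mod 19^{i+2}, with f′(x) = 2x. Iterate:
  r_0 = 17 (mod 19)
  r_1 = 283 (mod 361)
  r_2 = 4254 (mod 6859)
Final: r_2 = 4254, and one checks f(r_2) ≡ 0 mod 19^3.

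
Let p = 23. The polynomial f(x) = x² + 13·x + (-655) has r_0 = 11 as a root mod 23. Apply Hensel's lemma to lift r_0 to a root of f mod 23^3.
r_2 = 1322 (mod 12167)

Hensel: r_{i+1} = r_i − f(r_i)·(f′(r_i))^{-1} mod 23^{i+2}, f′(x) = 2x + 13. Iterate:
  r_0 = 11 (mod 23)
  r_1 = 264 (mod 529)
  r_2 = 1322 (mod 12167)
Final: r = 1322 satisfies f(r) ≡ 0 mod 23^3.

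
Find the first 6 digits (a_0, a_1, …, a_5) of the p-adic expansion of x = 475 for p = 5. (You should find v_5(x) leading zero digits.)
(a_0, …, a_5) = (0, 0, 4, 3, 0, 0)

v_5(475) = 2, so a_0 = ... = a_1 = 0. Factor out: x = 5^2 · u with u = 19 a unit in ℤ_5. Expand u iteratively via a_{v+i} = u_i mod 5, u_{i+1} = (u_i − a_{v+i})/5:
  u_0 = 19;  a_2 = 4;  u_1 = (u_0 − 4)/5 = 3
  u_1 = 3;  a_3 = 3;  u_2 = (u_1 − 3)/5 = 0
  u_2 = 0;  a_4 = 0;  u_3 = (u_2 − 0)/5 = 0
  u_3 = 0;  a_5 = 0;  u_4 = (u_3 − 0)/5 = 0
Digits: (0, 0, 4, 3, 0, 0).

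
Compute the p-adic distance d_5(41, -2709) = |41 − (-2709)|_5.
d_5(41, -2709) = 1/125

Step 1 — x − y = 41 − (-2709) = 2750. Step 2 — v_5(2750) = 3 (factor: 2750 = (5^3 · 22); the sign does not affect v_p). Step 3 — |x − y|_5 = 5^{-3} = 1/125.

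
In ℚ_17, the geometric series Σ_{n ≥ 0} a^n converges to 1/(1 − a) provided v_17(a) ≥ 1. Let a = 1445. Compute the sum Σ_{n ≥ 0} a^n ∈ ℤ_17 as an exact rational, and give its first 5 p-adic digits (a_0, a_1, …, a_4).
Σ a^n = 1/(1 − a) = -1/1444;  first 5 digits = (1, 0, 5, 0, 8)

v_17(a) = 2 ≥ 1, so the series converges in ℤ_17 to 1/(1 − a) = 1/(1 − 1445) = -1/1444. Expand this rational in ℤ_17: compute digits iteratively via d_i = x_i mod 17, x_{i+1} = (x_i − d_i)/17. The first 5 digits are (1, 0, 5, 0, 8).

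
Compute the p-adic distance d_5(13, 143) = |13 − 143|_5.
d_5(13, 143) = 1/5

Step 1 — x − y = 13 − 143 = -130. Step 2 — v_5(-130) = 1 (factor: -130 = −(5^1 · 26); the sign does not affect v_p). Step 3 — |x − y|_5 = 5^{-1} = 1/5.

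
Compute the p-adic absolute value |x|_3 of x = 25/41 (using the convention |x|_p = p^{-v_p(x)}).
|25/41|_3 = 1

Step 1 — compute v_3(x) by factoring powers of 3 out of the numerator and denominator: v_3(25/41) = 0. Step 2 — apply |x|_p = p^{-v_p(x)} = 3^{0} = 1.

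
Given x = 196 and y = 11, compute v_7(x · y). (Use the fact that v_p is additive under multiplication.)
v_7(2156) = 2

v_p(x) = 2 (factor: 196 = 7^2 · 4); v_p(y) = 0 (factor: 11 = 7^0 · 11). Additivity: v_p(xy) = v_p(x) + v_p(y) = 2 + 0 = 2. (Direct check: xy = 2156 = 7^2 · (44).)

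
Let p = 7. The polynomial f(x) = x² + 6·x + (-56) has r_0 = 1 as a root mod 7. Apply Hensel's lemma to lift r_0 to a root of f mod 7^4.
r_3 = 2108 (mod 2401)

Hensel: r_{i+1} = r_i − f(r_i)·(f′(r_i))^{-1} mod 7^{i+2}, f′(x) = 2x + 6. Iterate:
  r_0 = 1 (mod 7)
  r_1 = 1 (mod 49)
  r_2 = 50 (mod 343)
  r_3 = 2108 (mod 2401)
Final: r = 2108 satisfies f(r) ≡ 0 mod 7^4.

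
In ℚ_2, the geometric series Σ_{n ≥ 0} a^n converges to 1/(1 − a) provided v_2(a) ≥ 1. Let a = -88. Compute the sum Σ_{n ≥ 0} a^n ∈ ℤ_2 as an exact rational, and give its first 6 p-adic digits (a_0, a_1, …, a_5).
Σ a^n = 1/(1 − a) = 1/89;  first 6 digits = (1, 0, 0, 1, 0, 1)

v_2(a) = 3 ≥ 1, so the series converges in ℤ_2 to 1/(1 − a) = 1/(1 − (-88)) = 1/89. Expand this rational in ℤ_2: compute digits iteratively via d_i = x_i mod 2, x_{i+1} = (x_i − d_i)/2. The first 6 digits are (1, 0, 0, 1, 0, 1).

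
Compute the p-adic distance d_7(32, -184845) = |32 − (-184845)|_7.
d_7(32, -184845) = 1/16807

Step 1 — x − y = 32 − (-184845) = 184877. Step 2 — v_7(184877) = 5 (factor: 184877 = (7^5 · 11); the sign does not affect v_p). Step 3 — |x − y|_7 = 7^{-5} = 1/16807.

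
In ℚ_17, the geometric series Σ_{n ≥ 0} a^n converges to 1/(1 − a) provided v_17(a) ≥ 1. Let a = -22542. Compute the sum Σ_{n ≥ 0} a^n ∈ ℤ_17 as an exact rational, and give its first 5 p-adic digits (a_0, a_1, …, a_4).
Σ a^n = 1/(1 − a) = 1/22543;  first 5 digits = (1, 0, 7, 12, 14)

v_17(a) = 2 ≥ 1, so the series converges in ℤ_17 to 1/(1 − a) = 1/(1 − (-22542)) = 1/22543. Expand this rational in ℤ_17: compute digits iteratively via d_i = x_i mod 17, x_{i+1} = (x_i − d_i)/17. The first 5 digits are (1, 0, 7, 12, 14).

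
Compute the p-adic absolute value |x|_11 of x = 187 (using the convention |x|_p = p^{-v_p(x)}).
|187|_11 = 1/11

Step 1 — compute v_11(x) by factoring powers of 11 out of the numerator and denominator: v_11(187) = 1. Step 2 — apply |x|_p = p^{-v_p(x)} = 11^{-1} = 1/11.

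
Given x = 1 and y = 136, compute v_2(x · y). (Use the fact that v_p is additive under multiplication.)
v_2(136) = 3

v_p(x) = 0 (factor: 1 = 2^0 · 1); v_p(y) = 3 (factor: 136 = 2^3 · 17). Additivity: v_p(xy) = v_p(x) + v_p(y) = 0 + 3 = 3. (Direct check: xy = 136 = 2^3 · (17).)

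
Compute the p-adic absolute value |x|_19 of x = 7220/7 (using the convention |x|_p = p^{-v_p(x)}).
|7220/7|_19 = 1/361

Step 1 — compute v_19(x) by factoring powers of 19 out of the numerator and denominator: v_19(7220/7) = 2. Step 2 — apply |x|_p = p^{-v_p(x)} = 19^{-2} = 1/361.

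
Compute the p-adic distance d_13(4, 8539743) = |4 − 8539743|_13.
d_13(4, 8539743) = 1/371293

Step 1 — x − y = 4 − 8539743 = -8539739. Step 2 — v_13(-8539739) = 5 (factor: -8539739 = −(13^5 · 23); the sign does not affect v_p). Step 3 — |x − y|_13 = 13^{-5} = 1/371293.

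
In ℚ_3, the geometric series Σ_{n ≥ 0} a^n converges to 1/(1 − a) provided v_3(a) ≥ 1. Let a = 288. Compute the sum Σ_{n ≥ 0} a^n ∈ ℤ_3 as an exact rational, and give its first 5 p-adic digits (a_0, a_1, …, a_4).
Σ a^n = 1/(1 − a) = -1/287;  first 5 digits = (1, 0, 2, 1, 1)

v_3(a) = 2 ≥ 1, so the series converges in ℤ_3 to 1/(1 − a) = 1/(1 − 288) = -1/287. Expand this rational in ℤ_3: compute digits iteratively via d_i = x_i mod 3, x_{i+1} = (x_i − d_i)/3. The first 5 digits are (1, 0, 2, 1, 1).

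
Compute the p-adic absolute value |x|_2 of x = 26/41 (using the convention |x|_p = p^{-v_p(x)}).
|26/41|_2 = 1/2

Step 1 — compute v_2(x) by factoring powers of 2 out of the numerator and denominator: v_2(26/41) = 1. Step 2 — apply |x|_p = p^{-v_p(x)} = 2^{-1} = 1/2.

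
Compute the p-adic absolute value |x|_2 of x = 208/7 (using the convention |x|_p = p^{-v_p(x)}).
|208/7|_2 = 1/16

Step 1 — compute v_2(x) by factoring powers of 2 out of the numerator and denominator: v_2(208/7) = 4. Step 2 — apply |x|_p = p^{-v_p(x)} = 2^{-4} = 1/16.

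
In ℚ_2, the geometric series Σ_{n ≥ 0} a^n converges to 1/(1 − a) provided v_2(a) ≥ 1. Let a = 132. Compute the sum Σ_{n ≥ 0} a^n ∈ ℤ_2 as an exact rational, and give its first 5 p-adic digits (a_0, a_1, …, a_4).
Σ a^n = 1/(1 − a) = -1/131;  first 5 digits = (1, 0, 1, 0, 1)

v_2(a) = 2 ≥ 1, so the series converges in ℤ_2 to 1/(1 − a) = 1/(1 − 132) = -1/131. Expand this rational in ℤ_2: compute digits iteratively via d_i = x_i mod 2, x_{i+1} = (x_i − d_i)/2. The first 5 digits are (1, 0, 1, 0, 1).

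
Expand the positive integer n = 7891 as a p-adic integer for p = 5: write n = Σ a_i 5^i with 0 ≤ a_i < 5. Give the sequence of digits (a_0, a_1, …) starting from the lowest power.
(a_0, a_1, …) = (1, 3, 0, 3, 2, 2)

Repeated division by 5 gives the digits low-to-high: 7891 = 1 + 3·5^1 + 3·5^3 + 2·5^4 + 2·5^5. Digit sequence: (1, 3, 0, 3, 2, 2).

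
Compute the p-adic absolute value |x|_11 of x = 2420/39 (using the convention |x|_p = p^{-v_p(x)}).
|2420/39|_11 = 1/121

Step 1 — compute v_11(x) by factoring powers of 11 out of the numerator and denominator: v_11(2420/39) = 2. Step 2 — apply |x|_p = p^{-v_p(x)} = 11^{-2} = 1/121.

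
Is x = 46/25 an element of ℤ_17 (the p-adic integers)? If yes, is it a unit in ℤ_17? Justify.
x ∈ ℤ_17^× (unit); v_17(x) = 0

ℤ_17 = {x ∈ ℚ_17 : v_17(x) ≥ 0} and ℤ_17^× = {x ∈ ℤ_17 : v_17(x) = 0}. Here v_17(46/25) = v_17(num) − v_17(den) = 0; compare against these criteria.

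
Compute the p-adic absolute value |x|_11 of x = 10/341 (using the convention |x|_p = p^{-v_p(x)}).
|10/341|_11 = 11

Step 1 — compute v_11(x) by factoring powers of 11 out of the numerator and denominator: v_11(10/341) = -1. Step 2 — apply |x|_p = p^{-v_p(x)} = 11^{1} = 11.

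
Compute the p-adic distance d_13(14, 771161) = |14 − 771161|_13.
d_13(14, 771161) = 1/28561

Step 1 — x − y = 14 − 771161 = -771147. Step 2 — v_13(-771147) = 4 (factor: -771147 = −(13^4 · 27); the sign does not affect v_p). Step 3 — |x − y|_13 = 13^{-4} = 1/28561.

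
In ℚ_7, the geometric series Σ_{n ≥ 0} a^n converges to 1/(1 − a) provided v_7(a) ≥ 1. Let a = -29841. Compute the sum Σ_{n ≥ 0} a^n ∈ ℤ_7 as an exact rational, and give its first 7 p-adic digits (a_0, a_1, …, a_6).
Σ a^n = 1/(1 − a) = 1/29842;  first 7 digits = (1, 0, 0, 4, 1, 5, 1)

v_7(a) = 3 ≥ 1, so the series converges in ℤ_7 to 1/(1 − a) = 1/(1 − (-29841)) = 1/29842. Expand this rational in ℤ_7: compute digits iteratively via d_i = x_i mod 7, x_{i+1} = (x_i − d_i)/7. The first 7 digits are (1, 0, 0, 4, 1, 5, 1).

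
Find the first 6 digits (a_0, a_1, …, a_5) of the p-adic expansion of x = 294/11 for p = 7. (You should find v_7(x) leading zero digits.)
(a_0, …, a_5) = (0, 0, 5, 0, 5, 5)

v_7(294/11) = 2, so a_0 = ... = a_1 = 0. Factor out: x = 7^2 · u with u = 6/11 a unit in ℤ_7. Expand u iteratively via a_{v+i} = u_i mod 7, u_{i+1} = (u_i − a_{v+i})/7:
  u_0 = 6/11;  a_2 = 5;  u_1 = (u_0 − 5)/7 = -7/11
  u_1 = -7/11;  a_3 = 0;  u_2 = (u_1 − 0)/7 = -1/11
  u_2 = -1/11;  a_4 = 5;  u_3 = (u_2 − 5)/7 = -8/11
  u_3 = -8/11;  a_5 = 5;  u_4 = (u_3 − 5)/7 = -9/11
Digits: (0, 0, 5, 0, 5, 5).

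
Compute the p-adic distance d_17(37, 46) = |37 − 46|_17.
d_17(37, 46) = 1

Step 1 — x − y = 37 − 46 = -9. Step 2 — v_17(-9) = 0 (factor: -9 = −(17^0 · 9); the sign does not affect v_p). Step 3 — |x − y|_17 = 17^{0} = 1.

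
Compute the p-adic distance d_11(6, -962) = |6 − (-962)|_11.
d_11(6, -962) = 1/121

Step 1 — x − y = 6 − (-962) = 968. Step 2 — v_11(968) = 2 (factor: 968 = (11^2 · 8); the sign does not affect v_p). Step 3 — |x − y|_11 = 11^{-2} = 1/121.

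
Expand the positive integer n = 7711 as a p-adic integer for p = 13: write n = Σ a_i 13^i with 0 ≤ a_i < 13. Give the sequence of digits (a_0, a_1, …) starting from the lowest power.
(a_0, a_1, …) = (2, 8, 6, 3)

Repeated division by 13 gives the digits low-to-high: 7711 = 2 + 8·13^1 + 6·13^2 + 3·13^3. Digit sequence: (2, 8, 6, 3).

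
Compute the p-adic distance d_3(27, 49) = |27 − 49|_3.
d_3(27, 49) = 1

Step 1 — x − y = 27 − 49 = -22. Step 2 — v_3(-22) = 0 (factor: -22 = −(3^0 · 22); the sign does not affect v_p). Step 3 — |x − y|_3 = 3^{0} = 1.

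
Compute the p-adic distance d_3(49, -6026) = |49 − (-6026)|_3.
d_3(49, -6026) = 1/243

Step 1 — x − y = 49 − (-6026) = 6075. Step 2 — v_3(6075) = 5 (factor: 6075 = (3^5 · 25); the sign does not affect v_p). Step 3 — |x − y|_3 = 3^{-5} = 1/243.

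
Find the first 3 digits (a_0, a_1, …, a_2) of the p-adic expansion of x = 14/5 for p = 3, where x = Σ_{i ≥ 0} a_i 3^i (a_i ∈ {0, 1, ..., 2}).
(a_0, …, a_2) = (1, 0, 2)

v_3(14/5) = 0 (numerator and denominator both coprime to 3), so x ∈ ℤ_3^×. Compute digits iteratively via a_i = x_i mod 3, x_{i+1} = (x_i − a_i)/3, with x_0 = x:
  x_0 = 14/5;  a_0 = 1;  x_1 = (x_0 − 1)/3 = 3/5
  x_1 = 3/5;  a_1 = 0;  x_2 = (x_1 − 0)/3 = 1/5
  x_2 = 1/5;  a_2 = 2;  x_3 = (x_2 − 2)/3 = -3/5
Digits: (1, 0, 2).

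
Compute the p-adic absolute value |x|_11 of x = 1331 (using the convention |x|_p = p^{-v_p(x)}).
|1331|_11 = 1/1331

Step 1 — compute v_11(x) by factoring powers of 11 out of the numerator and denominator: v_11(1331) = 3. Step 2 — apply |x|_p = p^{-v_p(x)} = 11^{-3} = 1/1331.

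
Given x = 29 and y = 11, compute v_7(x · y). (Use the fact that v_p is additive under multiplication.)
v_7(319) = 0

v_p(x) = 0 (factor: 29 = 7^0 · 29); v_p(y) = 0 (factor: 11 = 7^0 · 11). Additivity: v_p(xy) = v_p(x) + v_p(y) = 0 + 0 = 0. (Direct check: xy = 319 = 7^0 · (319).)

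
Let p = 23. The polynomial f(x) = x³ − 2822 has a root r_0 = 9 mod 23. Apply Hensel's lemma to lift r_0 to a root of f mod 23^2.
r_1 = 170 (mod 529)

Hensel: r_{i+1} = r_i − f(r_i)/f′(r_i) mod 23^{i+2}, where f′(x) = 3x². Iterate:
  r_0 = 9 (mod 23)
  r_1 = 170 (mod 529)
Final: r = 170 with f(r) ≡ 0 mod 23^2.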